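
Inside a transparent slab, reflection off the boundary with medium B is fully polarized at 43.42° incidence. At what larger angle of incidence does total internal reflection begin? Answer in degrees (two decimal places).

From Brewster, n₂/n₁ = tan θ_B = tan 43.42° = 0.9463.
Then sin θ_c = n₂/n₁ = 0.9463, so θ_c = arcsin 0.9463 = 71.14°.

θ_c ≈ 71.14°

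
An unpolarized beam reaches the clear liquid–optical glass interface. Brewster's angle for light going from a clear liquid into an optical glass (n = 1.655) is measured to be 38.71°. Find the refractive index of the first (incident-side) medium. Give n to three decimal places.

n ≈ 2.065

At Brewster's angle, tan θ_B = n₂/n₁ with n₁ on the incident side (a clear liquid) and n₂ on the transmitted side (an optical glass).
n₁ = n₂ / tan θ_B = 1.655 / tan 38.71° = 2.065.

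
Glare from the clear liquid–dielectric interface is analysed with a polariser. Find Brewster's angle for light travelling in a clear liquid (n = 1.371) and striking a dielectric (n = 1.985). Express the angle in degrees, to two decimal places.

θ_B ≈ 55.37°

At Brewster's angle the reflected and refracted rays are perpendicular, which with Snell's law gives tan θ_B = n₂/n₁.
Brewster's condition: tan θ_B = n₂/n₁ = 1.985/1.371 = 1.4478.
So θ_B = arctan 1.4478 = 55.37°.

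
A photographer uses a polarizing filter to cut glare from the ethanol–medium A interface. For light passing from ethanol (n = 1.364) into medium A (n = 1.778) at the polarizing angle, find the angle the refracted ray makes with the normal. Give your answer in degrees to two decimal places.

First find Brewster's angle: tan θ_B = 1.778/1.364 = 1.3035, giving θ_B = 52.51°.
At Brewster's angle the reflected and refracted rays are perpendicular, so θ_t = 90° − θ_B = 90° − 52.51° = 37.49°.

θ_t ≈ 37.49°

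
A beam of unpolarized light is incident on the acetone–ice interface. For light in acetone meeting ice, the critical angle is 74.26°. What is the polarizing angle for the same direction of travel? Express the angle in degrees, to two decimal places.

At the critical angle sin θ_c = n₂/n₁, giving n₂/n₁ = sin 74.26° = 0.9625.
Then tan θ_B = n₂/n₁ = 0.9625, so θ_B = arctan 0.9625 = 43.91°.

θ_B ≈ 43.91°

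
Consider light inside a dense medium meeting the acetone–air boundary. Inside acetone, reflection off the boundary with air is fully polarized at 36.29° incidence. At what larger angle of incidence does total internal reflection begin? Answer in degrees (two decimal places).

From Brewster, n₂/n₁ = tan θ_B = tan 36.29° = 0.7343.
Then sin θ_c = n₂/n₁ = 0.7343, so θ_c = arcsin 0.7343 = 47.25°.

θ_c ≈ 47.25°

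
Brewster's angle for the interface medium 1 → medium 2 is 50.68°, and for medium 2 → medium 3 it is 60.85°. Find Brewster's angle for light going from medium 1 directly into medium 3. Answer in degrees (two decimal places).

θ_B ≈ 65.45°

Each Brewster angle gives a ratio: n₂/n₁ = tan 50.68° = 1.2209, n₃/n₂ = tan 60.85° = 1.7930.
So n₃/n₁ = (n₂/n₁)(n₃/n₂) = 1.2209 × 1.7930 = 2.1890.
θ_B(1→3) = arctan(2.1890) = 65.45°.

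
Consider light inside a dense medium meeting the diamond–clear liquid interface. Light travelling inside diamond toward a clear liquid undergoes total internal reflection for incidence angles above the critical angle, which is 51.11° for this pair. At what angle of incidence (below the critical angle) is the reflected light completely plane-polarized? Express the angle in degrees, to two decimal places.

At the critical angle sin θ_c = n₂/n₁, giving n₂/n₁ = sin 51.11° = 0.7784.
Then tan θ_B = n₂/n₁ = 0.7784, so θ_B = arctan 0.7784 = 37.90°.

θ_B ≈ 37.90°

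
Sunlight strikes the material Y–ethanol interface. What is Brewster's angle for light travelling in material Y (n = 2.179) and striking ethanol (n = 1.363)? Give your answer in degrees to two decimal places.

θ_B ≈ 32.03°

Here n₂/n₁ = 1.363/2.179 = 0.6255, and Brewster's law gives tan θ_B = n₂/n₁.
θ_B = arctan(0.6255) = 32.03°.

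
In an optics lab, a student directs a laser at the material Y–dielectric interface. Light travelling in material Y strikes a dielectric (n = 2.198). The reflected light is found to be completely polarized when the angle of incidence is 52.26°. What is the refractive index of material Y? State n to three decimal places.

Full polarization of the reflected beam means tan θ_B = n₂/n₁, where n₁ is the incident medium (material Y).
n₁ = n₂ / tan θ_B = 2.198 / tan 52.26° = 1.701.

n ≈ 1.701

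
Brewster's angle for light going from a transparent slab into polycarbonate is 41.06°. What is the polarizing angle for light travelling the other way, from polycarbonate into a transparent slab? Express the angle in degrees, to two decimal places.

The two Brewster angles are complementary: θ_B' = 90° − θ_B = 90° − 41.06° = 48.94°.

θ_B' ≈ 48.94°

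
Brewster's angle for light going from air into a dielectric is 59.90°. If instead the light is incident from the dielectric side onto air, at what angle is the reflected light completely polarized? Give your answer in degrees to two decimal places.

θ_B' ≈ 30.10°

The two Brewster angles are complementary: θ_B' = 90° − θ_B = 90° − 59.90° = 30.10°.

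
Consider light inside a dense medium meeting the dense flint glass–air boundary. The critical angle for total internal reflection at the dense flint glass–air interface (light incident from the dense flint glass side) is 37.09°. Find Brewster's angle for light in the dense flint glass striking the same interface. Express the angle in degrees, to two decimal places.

At the critical angle sin θ_c = n₂/n₁, giving n₂/n₁ = sin 37.09° = 0.6031.
Then tan θ_B = n₂/n₁ = 0.6031, so θ_B = arctan 0.6031 = 31.09°.

θ_B ≈ 31.09°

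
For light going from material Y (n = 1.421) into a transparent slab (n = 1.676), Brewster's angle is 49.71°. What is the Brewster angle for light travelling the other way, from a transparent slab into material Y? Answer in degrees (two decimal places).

θ_B' ≈ 40.29°

tan θ_B' = n₁/n₂ = 1/tan θ_B, so θ_B' = 90° − θ_B.
θ_B' = 90° − 49.71° = 40.29°.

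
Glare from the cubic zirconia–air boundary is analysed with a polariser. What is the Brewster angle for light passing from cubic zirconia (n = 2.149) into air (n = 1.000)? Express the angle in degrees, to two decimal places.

θ_B ≈ 24.95°

tan θ_B = n₂/n₁ = 1.000/2.149 = 0.4653.
θ_B = arctan(0.4653) = 24.95°.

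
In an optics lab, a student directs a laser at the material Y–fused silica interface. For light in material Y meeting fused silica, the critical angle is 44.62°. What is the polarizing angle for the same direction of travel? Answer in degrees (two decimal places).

θ_B ≈ 35.08°

sin θ_c = n₂/n₁, so n₂/n₁ = sin 44.62° = 0.7024.
Brewster: tan θ_B = n₂/n₁ = 0.7024.
θ_B = arctan(0.7024) = 35.08°.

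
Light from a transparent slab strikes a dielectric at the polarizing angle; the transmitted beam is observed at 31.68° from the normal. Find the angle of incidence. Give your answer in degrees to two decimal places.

θ_B ≈ 58.32°

Since the reflected and refracted rays are at right angles at the polarizing angle, θ_B + θ_t = 90°.
θ_B = 90° − 31.68° = 58.32°.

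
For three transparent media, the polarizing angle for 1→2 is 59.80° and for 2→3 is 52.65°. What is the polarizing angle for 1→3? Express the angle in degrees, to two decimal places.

θ_B ≈ 66.05°

tan θ_B(1→2) = n₂/n₁ = tan 59.80° = 1.7182.
tan θ_B(2→3) = n₃/n₂ = tan 52.65° = 1.3103.
So n₃/n₁ = (n₂/n₁)(n₃/n₂) = 1.7182 × 1.3103 = 2.2513.
θ_B(1→3) = arctan(2.2513) = 66.05°.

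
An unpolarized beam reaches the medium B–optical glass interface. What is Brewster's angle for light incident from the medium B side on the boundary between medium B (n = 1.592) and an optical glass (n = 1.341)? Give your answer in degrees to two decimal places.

At Brewster's angle the reflected and refracted rays are perpendicular, which with Snell's law gives tan θ_B = n₂/n₁.
tan θ_B = n₂/n₁ = 1.341/1.592 = 0.8423.
So θ_B = arctan 0.8423 = 40.11°.

θ_B ≈ 40.11°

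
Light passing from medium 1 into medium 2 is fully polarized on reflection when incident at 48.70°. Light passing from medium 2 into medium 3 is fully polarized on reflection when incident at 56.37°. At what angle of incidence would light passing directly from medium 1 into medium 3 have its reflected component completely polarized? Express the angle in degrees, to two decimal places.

θ_B ≈ 59.70°

Each Brewster angle gives a ratio: n₂/n₁ = tan 48.70° = 1.1383, n₃/n₂ = tan 56.37° = 1.5034.
So n₃/n₁ = (n₂/n₁)(n₃/n₂) = 1.1383 × 1.5034 = 1.7113.
θ_B(1→3) = arctan(1.7113) = 59.70°.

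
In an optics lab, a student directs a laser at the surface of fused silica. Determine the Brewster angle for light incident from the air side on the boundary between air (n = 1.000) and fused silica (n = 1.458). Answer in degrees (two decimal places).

Here n₂/n₁ = 1.458/1.000 = 1.4580, and Brewster's law gives tan θ_B = n₂/n₁.
So θ_B = arctan 1.4580 = 55.55°.

θ_B ≈ 55.55°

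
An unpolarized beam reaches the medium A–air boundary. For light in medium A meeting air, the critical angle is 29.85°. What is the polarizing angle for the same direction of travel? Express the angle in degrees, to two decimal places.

At the critical angle sin θ_c = n₂/n₁, giving n₂/n₁ = sin 29.85° = 0.4977.
Then tan θ_B = n₂/n₁ = 0.4977, so θ_B = arctan 0.4977 = 26.46°.

θ_B ≈ 26.46°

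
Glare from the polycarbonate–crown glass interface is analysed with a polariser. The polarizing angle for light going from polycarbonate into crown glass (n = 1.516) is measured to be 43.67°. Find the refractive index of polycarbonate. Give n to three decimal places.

n ≈ 1.588

Full polarization of the reflected beam means tan θ_B = n₂/n₁, where n₁ is the incident medium (polycarbonate).
n₁ = n₂ / tan θ_B = 1.516 / tan 43.67° = 1.588.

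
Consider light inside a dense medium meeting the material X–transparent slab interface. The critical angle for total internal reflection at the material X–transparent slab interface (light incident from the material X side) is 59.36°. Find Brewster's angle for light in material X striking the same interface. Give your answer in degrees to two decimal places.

θ_B ≈ 40.71°

n₂/n₁ = sin θ_c = sin 59.36° = 0.8604.
tan θ_B equals the same ratio, so θ_B = arctan(0.8604) = 40.71°.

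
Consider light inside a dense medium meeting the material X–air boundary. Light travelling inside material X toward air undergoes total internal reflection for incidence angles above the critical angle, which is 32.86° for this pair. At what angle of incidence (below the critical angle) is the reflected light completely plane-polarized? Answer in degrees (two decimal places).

n₂/n₁ = sin θ_c = sin 32.86° = 0.5426.
tan θ_B equals the same ratio, so θ_B = arctan(0.5426) = 28.48°.

θ_B ≈ 28.48°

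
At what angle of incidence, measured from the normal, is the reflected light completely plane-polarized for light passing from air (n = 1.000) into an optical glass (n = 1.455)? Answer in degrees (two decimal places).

Brewster's condition: tan θ_B = n₂/n₁ = 1.455/1.000 = 1.4550.
θ_B = arctan(1.4550) = 55.50°.

θ_B ≈ 55.50°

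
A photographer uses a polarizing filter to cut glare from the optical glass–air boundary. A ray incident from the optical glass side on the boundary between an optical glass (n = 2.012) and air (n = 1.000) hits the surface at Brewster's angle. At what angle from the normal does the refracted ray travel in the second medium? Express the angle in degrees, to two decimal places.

θ_t ≈ 63.57°

First find Brewster's angle: tan θ_B = 1.000/2.012 = 0.4970, giving θ_B = 26.43°.
Since θ_B + θ_t = 90° at Brewster incidence, θ_t = 90° − 26.43° = 63.57°.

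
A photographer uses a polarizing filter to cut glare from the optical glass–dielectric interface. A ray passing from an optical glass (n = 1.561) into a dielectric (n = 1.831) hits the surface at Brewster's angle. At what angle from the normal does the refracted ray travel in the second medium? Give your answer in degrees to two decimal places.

θ_t ≈ 40.45°

tan θ_B = n₂/n₁ = 1.831/1.561 = 1.1730, so θ_B = 49.55°.
Since θ_B + θ_t = 90° at Brewster incidence, θ_t = 90° − 49.55° = 40.45°.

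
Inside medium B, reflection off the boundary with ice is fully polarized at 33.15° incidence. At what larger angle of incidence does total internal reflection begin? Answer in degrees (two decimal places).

tan θ_B = n₂/n₁ = tan 33.15° = 0.6531.
Total internal reflection: sin θ_c = n₂/n₁ = 0.6531.
θ_c = arcsin(0.6531) = 40.78°.

θ_c ≈ 40.78°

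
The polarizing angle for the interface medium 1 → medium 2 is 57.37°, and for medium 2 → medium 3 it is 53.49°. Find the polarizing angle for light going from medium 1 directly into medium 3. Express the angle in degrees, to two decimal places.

tan θ_B(1→2) = n₂/n₁ = tan 57.37° = 1.5619.
tan θ_B(2→3) = n₃/n₂ = tan 53.49° = 1.3509.
n₃/n₁ = 2.1100. Then tan θ_B(1→3) = n₃/n₁, so θ_B(1→3) = arctan(2.1100) = 64.64°.

θ_B ≈ 64.64°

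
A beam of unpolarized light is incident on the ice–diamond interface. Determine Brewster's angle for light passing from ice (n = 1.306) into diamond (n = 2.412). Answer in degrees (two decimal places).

θ_B ≈ 61.57°

Here n₂/n₁ = 2.412/1.306 = 1.8469, and Brewster's law gives tan θ_B = n₂/n₁.
θ_B = arctan(1.8469) = 61.57°.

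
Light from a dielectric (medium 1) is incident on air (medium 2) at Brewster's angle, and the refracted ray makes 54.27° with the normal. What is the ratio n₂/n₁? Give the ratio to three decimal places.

At Brewster incidence θ_B = 90° − θ_t = 90° − 54.27° = 35.73°.
Then n₂/n₁ = tan θ_B = tan 35.73° = 0.719.

n₂/n₁ ≈ 0.719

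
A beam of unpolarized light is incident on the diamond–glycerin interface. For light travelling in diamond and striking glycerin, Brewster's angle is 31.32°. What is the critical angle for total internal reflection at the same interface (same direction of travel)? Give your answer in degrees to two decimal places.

From Brewster, n₂/n₁ = tan θ_B = tan 31.32° = 0.6085.
Then sin θ_c = n₂/n₁ = 0.6085, so θ_c = arcsin 0.6085 = 37.48°.

θ_c ≈ 37.48°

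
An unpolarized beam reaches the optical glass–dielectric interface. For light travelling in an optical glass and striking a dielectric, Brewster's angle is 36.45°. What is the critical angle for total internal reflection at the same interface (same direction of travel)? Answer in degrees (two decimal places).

From Brewster, n₂/n₁ = tan θ_B = tan 36.45° = 0.7386.
Then sin θ_c = n₂/n₁ = 0.7386, so θ_c = arcsin 0.7386 = 47.61°.

θ_c ≈ 47.61°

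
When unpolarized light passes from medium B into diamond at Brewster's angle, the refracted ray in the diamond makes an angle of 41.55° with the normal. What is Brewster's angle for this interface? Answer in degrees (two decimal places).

Since the reflected and refracted rays are at right angles at the polarizing angle, θ_B + θ_t = 90°.
θ_B = 90° − 41.55° = 48.45°.

θ_B ≈ 48.45°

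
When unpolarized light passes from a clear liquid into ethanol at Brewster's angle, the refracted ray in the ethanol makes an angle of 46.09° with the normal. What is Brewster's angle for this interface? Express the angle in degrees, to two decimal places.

At Brewster's angle the reflected and refracted rays are perpendicular, so θ_B + θ_t = 90°.
θ_B = 90° − 46.09° = 43.91°.

θ_B ≈ 43.91°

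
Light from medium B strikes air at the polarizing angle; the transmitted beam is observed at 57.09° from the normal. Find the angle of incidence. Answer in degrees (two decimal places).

Brewster's condition makes the reflected and refracted beams perpendicular: θ_B + θ_t = 90°.
So θ_B = 90° − θ_t = 90° − 57.09° = 32.91°.

θ_B ≈ 32.91°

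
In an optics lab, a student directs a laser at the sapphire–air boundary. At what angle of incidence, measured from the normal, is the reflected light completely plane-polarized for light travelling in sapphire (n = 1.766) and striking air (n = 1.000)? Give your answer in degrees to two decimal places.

θ_B ≈ 29.52°

Brewster's condition: tan θ_B = n₂/n₁ = 1.000/1.766 = 0.5663.
So θ_B = arctan 0.5663 = 29.52°.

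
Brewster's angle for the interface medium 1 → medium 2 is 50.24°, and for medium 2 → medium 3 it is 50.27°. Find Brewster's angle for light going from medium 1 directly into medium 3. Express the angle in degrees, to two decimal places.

θ_B ≈ 55.34°

n₂/n₁ = tan 50.24° = 1.2019 and n₃/n₂ = tan 50.27° = 1.2032.
So n₃/n₁ = (n₂/n₁)(n₃/n₂) = 1.2019 × 1.2032 = 1.4462.
θ_B(1→3) = arctan(1.4462) = 55.34°.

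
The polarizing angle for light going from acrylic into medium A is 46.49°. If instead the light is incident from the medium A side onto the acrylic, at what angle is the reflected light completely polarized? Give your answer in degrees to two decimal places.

tan θ_B' = n₁/n₂ = 1/tan θ_B, so θ_B' = 90° − θ_B.
θ_B' = 90° − 46.49° = 43.51°.

θ_B' ≈ 43.51°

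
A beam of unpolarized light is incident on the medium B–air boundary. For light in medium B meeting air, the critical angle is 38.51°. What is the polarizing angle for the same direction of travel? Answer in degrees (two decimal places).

θ_B ≈ 31.91°

sin θ_c = n₂/n₁, so n₂/n₁ = sin 38.51° = 0.6227.
Brewster: tan θ_B = n₂/n₁ = 0.6227.
θ_B = arctan(0.6227) = 31.91°.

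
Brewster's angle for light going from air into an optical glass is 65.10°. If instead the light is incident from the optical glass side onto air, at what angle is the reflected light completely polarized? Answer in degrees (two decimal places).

θ_B' ≈ 24.90°

tan θ_B' = n₁/n₂ = 1/tan θ_B, so θ_B' = 90° − θ_B.
θ_B' = 90° − 65.10° = 24.90°.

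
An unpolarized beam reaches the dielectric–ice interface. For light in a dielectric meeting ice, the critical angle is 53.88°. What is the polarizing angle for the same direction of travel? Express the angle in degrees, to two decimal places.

θ_B ≈ 38.93°

n₂/n₁ = sin θ_c = sin 53.88° = 0.8078.
tan θ_B equals the same ratio, so θ_B = arctan(0.8078) = 38.93°.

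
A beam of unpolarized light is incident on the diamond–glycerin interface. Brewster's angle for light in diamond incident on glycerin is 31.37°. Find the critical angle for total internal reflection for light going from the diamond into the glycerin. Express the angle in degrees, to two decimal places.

θ_c ≈ 37.57°

tan θ_B = n₂/n₁ = tan 31.37° = 0.6097.
Total internal reflection: sin θ_c = n₂/n₁ = 0.6097.
θ_c = arcsin(0.6097) = 37.57°.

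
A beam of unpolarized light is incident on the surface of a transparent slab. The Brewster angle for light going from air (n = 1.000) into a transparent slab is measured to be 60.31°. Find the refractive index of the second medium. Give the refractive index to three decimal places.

n ≈ 1.754

Brewster's law: tan θ_B = n₂/n₁ (light incident in air, refracted into a transparent slab).
n₂ = n₁ tan θ_B = 1.000 × tan 60.31° = 1.754.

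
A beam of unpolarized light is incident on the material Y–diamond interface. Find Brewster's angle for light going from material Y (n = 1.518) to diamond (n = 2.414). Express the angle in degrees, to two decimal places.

Brewster's condition: tan θ_B = n₂/n₁ = 2.414/1.518 = 1.5903. Taking the arctangent, θ_B = 57.84°.

θ_B ≈ 57.84°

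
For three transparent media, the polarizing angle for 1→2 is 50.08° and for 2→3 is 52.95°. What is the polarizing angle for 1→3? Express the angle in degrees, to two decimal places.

n₂/n₁ = tan 50.08° = 1.1951 and n₃/n₂ = tan 52.95° = 1.3246.
Multiplying, n₃/n₁ = 1.1951 × 1.3246 = 1.5831, and θ_B(1→3) = arctan 1.5831 = 57.72°.

θ_B ≈ 57.72°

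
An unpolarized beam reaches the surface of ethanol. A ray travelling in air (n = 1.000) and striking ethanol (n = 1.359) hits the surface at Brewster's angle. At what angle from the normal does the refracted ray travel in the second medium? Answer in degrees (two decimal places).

θ_t ≈ 36.35°

First find Brewster's angle: tan θ_B = 1.359/1.000 = 1.3590, giving θ_B = 53.65°.
Since θ_B + θ_t = 90° at Brewster incidence, θ_t = 90° − 53.65° = 36.35°.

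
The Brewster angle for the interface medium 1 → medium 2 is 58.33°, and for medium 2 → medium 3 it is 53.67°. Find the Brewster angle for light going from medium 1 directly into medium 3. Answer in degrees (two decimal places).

Each Brewster angle gives a ratio: n₂/n₁ = tan 58.33° = 1.6210, n₃/n₂ = tan 53.67° = 1.3598.
n₃/n₁ = 2.2044. Then tan θ_B(1→3) = n₃/n₁, so θ_B(1→3) = arctan(2.2044) = 65.60°.

θ_B ≈ 65.60°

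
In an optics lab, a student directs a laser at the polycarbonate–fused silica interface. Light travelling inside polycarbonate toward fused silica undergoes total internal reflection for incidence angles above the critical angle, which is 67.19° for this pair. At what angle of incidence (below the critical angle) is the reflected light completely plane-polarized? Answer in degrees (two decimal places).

sin θ_c = n₂/n₁, so n₂/n₁ = sin 67.19° = 0.9218.
Brewster: tan θ_B = n₂/n₁ = 0.9218.
θ_B = arctan(0.9218) = 42.67°.

θ_B ≈ 42.67°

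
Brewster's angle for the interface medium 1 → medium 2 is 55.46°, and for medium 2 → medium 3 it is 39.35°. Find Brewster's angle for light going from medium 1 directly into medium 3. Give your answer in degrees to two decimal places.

n₂/n₁ = tan 55.46° = 1.4528 and n₃/n₂ = tan 39.35° = 0.8199.
n₃/n₁ = 1.1913. Then tan θ_B(1→3) = n₃/n₁, so θ_B(1→3) = arctan(1.1913) = 49.99°.

θ_B ≈ 49.99°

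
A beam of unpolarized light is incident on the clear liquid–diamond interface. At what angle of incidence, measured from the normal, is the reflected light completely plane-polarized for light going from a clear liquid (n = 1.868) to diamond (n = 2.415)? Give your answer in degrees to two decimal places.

Brewster's condition: tan θ_B = n₂/n₁ = 2.415/1.868 = 1.2928. Taking the arctangent, θ_B = 52.28°.

θ_B ≈ 52.28°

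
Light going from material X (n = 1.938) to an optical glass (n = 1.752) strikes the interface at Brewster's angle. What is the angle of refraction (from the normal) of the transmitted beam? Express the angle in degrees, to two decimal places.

θ_B = arctan(n₂/n₁) = arctan(1.752/1.938) = 42.11°.
Since θ_B + θ_t = 90° at Brewster incidence, θ_t = 90° − 42.11° = 47.89°.

θ_t ≈ 47.89°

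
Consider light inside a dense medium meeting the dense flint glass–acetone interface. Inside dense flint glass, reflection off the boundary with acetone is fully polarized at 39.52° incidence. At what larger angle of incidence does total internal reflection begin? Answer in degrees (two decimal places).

n₂/n₁ = tan 39.52° = 0.8249; the critical angle satisfies sin θ_c = n₂/n₁.
θ_c = arcsin(0.8249) = 55.58°.

θ_c ≈ 55.58°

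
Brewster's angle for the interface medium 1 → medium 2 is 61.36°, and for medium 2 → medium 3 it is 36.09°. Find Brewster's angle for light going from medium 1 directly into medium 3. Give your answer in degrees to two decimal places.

θ_B ≈ 53.16°

Each Brewster angle gives a ratio: n₂/n₁ = tan 61.36° = 1.8311, n₃/n₂ = tan 36.09° = 0.7289.
n₃/n₁ = 1.3348. Then tan θ_B(1→3) = n₃/n₁, so θ_B(1→3) = arctan(1.3348) = 53.16°.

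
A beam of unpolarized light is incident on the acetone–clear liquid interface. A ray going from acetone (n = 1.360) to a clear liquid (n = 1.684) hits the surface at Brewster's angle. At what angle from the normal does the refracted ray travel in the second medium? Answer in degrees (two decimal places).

tan θ_B = n₂/n₁ = 1.684/1.360 = 1.2382, so θ_B = 51.08°.
The refracted ray is perpendicular to the reflected ray, so θ_t = 90° − θ_B = 38.92°.

θ_t ≈ 38.92°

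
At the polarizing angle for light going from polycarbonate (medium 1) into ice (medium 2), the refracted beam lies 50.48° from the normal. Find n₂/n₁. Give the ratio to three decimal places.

n₂/n₁ ≈ 0.825

θ_B + θ_t = 90°, so θ_B = 90° − 50.48° = 39.52°.
Then n₂/n₁ = tan θ_B = tan 39.52° = 0.825.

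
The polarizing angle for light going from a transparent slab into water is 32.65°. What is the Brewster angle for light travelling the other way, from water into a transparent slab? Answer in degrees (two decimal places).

θ_B' ≈ 57.35°

Reversing the direction swaps n₁ and n₂, so tan θ_B' = 1/tan θ_B and θ_B' = 90° − θ_B.
Hence θ_B' = 90° − 32.65° = 57.35°.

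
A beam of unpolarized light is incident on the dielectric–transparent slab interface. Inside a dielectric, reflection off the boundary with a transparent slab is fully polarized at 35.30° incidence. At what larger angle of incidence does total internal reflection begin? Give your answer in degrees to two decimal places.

θ_c ≈ 45.08°

tan θ_B = n₂/n₁ = tan 35.30° = 0.7080.
Total internal reflection: sin θ_c = n₂/n₁ = 0.7080.
θ_c = arcsin(0.7080) = 45.08°.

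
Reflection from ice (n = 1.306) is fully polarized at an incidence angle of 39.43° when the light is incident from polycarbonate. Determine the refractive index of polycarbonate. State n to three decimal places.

n ≈ 1.588

Full polarization of the reflected beam means tan θ_B = n₂/n₁, where n₁ is the incident medium (polycarbonate).
n₁ = n₂ / tan θ_B = 1.306 / tan 39.43° = 1.588.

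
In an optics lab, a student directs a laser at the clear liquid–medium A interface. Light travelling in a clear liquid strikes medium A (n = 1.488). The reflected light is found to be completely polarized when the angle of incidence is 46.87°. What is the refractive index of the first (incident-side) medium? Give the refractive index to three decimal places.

Full polarization of the reflected beam means tan θ_B = n₂/n₁, where n₁ is the incident medium (a clear liquid).
n₁ = n₂ / tan θ_B = 1.488 / tan 46.87° = 1.394.

n ≈ 1.394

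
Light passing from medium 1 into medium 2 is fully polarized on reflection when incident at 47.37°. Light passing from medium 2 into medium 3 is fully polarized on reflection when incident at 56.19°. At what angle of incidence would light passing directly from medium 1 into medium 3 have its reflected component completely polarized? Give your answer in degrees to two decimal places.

tan θ_B(1→2) = n₂/n₁ = tan 47.37° = 1.0863.
tan θ_B(2→3) = n₃/n₂ = tan 56.19° = 1.4932.
n₃/n₁ = 1.6222. Then tan θ_B(1→3) = n₃/n₁, so θ_B(1→3) = arctan(1.6222) = 58.35°.

θ_B ≈ 58.35°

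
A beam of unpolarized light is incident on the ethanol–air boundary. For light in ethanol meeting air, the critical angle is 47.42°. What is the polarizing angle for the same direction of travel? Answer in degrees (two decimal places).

At the critical angle sin θ_c = n₂/n₁, giving n₂/n₁ = sin 47.42° = 0.7363.
Then tan θ_B = n₂/n₁ = 0.7363, so θ_B = arctan 0.7363 = 36.37°.

θ_B ≈ 36.37°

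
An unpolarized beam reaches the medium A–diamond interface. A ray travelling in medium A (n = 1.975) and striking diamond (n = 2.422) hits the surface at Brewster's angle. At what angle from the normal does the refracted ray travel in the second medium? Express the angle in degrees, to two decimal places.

θ_B = arctan(n₂/n₁) = arctan(2.422/1.975) = 50.80°.
At Brewster's angle the reflected and refracted rays are perpendicular, so θ_t = 90° − θ_B = 90° − 50.80° = 39.20°.

θ_t ≈ 39.20°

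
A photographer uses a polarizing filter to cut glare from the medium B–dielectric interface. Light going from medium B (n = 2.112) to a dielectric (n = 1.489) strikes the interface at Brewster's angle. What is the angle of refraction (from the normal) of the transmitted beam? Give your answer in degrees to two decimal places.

θ_t ≈ 54.82°

θ_B = arctan(n₂/n₁) = arctan(1.489/2.112) = 35.18°.
The refracted ray is perpendicular to the reflected ray, so θ_t = 90° − θ_B = 54.82°.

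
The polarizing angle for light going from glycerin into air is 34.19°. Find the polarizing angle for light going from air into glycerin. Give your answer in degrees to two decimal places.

θ_B' ≈ 55.81°

tan θ_B' = n₁/n₂ = 1/tan θ_B, so θ_B' = 90° − θ_B.
θ_B' = 90° − 34.19° = 55.81°.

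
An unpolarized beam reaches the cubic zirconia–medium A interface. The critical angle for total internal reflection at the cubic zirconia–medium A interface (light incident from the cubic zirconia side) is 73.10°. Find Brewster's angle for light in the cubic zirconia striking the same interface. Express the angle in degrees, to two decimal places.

n₂/n₁ = sin θ_c = sin 73.10° = 0.9568.
tan θ_B equals the same ratio, so θ_B = arctan(0.9568) = 43.74°.

θ_B ≈ 43.74°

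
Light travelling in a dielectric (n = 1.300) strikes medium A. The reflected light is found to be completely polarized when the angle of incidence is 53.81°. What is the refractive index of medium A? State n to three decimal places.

n ≈ 1.777

Brewster's law: tan θ_B = n₂/n₁ (light incident in a dielectric, refracted into medium A).
n₂ = n₁ tan θ_B = 1.300 × tan 53.81° = 1.777.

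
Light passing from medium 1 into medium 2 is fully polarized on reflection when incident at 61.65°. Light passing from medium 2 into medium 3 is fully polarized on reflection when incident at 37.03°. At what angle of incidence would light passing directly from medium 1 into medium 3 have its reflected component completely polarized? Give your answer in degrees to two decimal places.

θ_B ≈ 54.43°

Each Brewster angle gives a ratio: n₂/n₁ = tan 61.65° = 1.8533, n₃/n₂ = tan 37.03° = 0.7544.
So n₃/n₁ = (n₂/n₁)(n₃/n₂) = 1.8533 × 0.7544 = 1.3981.
θ_B(1→3) = arctan(1.3981) = 54.43°.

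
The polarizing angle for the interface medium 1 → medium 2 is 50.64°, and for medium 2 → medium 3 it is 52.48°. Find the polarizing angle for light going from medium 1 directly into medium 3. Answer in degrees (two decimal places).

n₂/n₁ = tan 50.64° = 1.2192 and n₃/n₂ = tan 52.48° = 1.3023.
Multiplying, n₃/n₁ = 1.2192 × 1.3023 = 1.5877, and θ_B(1→3) = arctan 1.5877 = 57.80°.

θ_B ≈ 57.80°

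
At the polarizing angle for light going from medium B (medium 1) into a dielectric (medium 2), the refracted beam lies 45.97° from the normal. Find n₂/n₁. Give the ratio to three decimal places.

n₂/n₁ ≈ 0.967

θ_B + θ_t = 90°, so θ_B = 90° − 45.97° = 44.03°.
tan θ_B = n₂/n₁, so n₂/n₁ = tan 44.03° = 0.967.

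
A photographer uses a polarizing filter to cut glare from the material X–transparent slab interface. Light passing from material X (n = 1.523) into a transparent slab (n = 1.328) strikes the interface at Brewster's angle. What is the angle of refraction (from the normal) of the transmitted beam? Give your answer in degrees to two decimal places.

θ_t ≈ 48.91°

First find Brewster's angle: tan θ_B = 1.328/1.523 = 0.8720, giving θ_B = 41.09°.
The refracted ray is perpendicular to the reflected ray, so θ_t = 90° − θ_B = 48.91°.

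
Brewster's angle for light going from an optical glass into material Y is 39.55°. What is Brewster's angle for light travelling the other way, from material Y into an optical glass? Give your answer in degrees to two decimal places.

tan θ_B' = n₁/n₂ = 1/tan θ_B, so θ_B' = 90° − θ_B.
θ_B' = 90° − 39.55° = 50.45°.

θ_B' ≈ 50.45°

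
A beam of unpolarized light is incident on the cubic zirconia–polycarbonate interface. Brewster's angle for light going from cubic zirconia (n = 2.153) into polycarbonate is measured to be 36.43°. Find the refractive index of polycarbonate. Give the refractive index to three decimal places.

n ≈ 1.589

At Brewster's angle, tan θ_B = n₂/n₁ with n₁ on the incident side (cubic zirconia) and n₂ on the transmitted side (polycarbonate).
n₂ = n₁ tan θ_B = 2.153 × tan 36.43° = 1.589.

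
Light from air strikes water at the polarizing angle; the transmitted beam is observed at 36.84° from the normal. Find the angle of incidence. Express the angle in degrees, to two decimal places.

θ_B ≈ 53.16°

At Brewster's angle the reflected and refracted rays are perpendicular, so θ_B + θ_t = 90°.
So θ_B = 90° − θ_t = 90° − 36.84° = 53.16°.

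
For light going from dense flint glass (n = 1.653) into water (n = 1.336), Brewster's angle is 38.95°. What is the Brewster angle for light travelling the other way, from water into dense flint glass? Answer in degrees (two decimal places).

θ_B' ≈ 51.05°

tan θ_B' = n₁/n₂ = 1/tan θ_B, so θ_B' = 90° − θ_B.
θ_B' = 90° − 38.95° = 51.05°.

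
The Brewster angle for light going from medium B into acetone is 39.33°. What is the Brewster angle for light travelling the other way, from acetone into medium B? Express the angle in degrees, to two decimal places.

Reversing the direction swaps n₁ and n₂, so tan θ_B' = 1/tan θ_B and θ_B' = 90° − θ_B.
Hence θ_B' = 90° − 39.33° = 50.67°.

θ_B' ≈ 50.67°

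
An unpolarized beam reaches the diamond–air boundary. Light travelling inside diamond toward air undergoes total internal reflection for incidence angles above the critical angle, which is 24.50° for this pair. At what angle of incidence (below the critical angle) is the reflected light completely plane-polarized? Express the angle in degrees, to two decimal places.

θ_B ≈ 22.52°

sin θ_c = n₂/n₁, so n₂/n₁ = sin 24.50° = 0.4147.
Brewster: tan θ_B = n₂/n₁ = 0.4147.
θ_B = arctan(0.4147) = 22.52°.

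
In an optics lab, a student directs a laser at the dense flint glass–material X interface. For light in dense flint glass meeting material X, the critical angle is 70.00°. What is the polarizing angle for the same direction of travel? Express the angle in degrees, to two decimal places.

θ_B ≈ 43.22°

At the critical angle sin θ_c = n₂/n₁, giving n₂/n₁ = sin 70.00° = 0.9397.
Then tan θ_B = n₂/n₁ = 0.9397, so θ_B = arctan 0.9397 = 43.22°.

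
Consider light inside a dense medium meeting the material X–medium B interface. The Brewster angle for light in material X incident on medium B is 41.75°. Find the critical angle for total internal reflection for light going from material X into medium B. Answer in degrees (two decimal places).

θ_c ≈ 63.19°

n₂/n₁ = tan 41.75° = 0.8925; the critical angle satisfies sin θ_c = n₂/n₁.
θ_c = arcsin(0.8925) = 63.19°.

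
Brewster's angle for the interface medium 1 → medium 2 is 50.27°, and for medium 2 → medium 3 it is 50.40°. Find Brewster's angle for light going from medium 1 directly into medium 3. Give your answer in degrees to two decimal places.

θ_B ≈ 55.49°

tan θ_B(1→2) = n₂/n₁ = tan 50.27° = 1.2032.
tan θ_B(2→3) = n₃/n₂ = tan 50.40° = 1.2088.
Multiplying, n₃/n₁ = 1.2032 × 1.2088 = 1.4544, and θ_B(1→3) = arctan 1.4544 = 55.49°.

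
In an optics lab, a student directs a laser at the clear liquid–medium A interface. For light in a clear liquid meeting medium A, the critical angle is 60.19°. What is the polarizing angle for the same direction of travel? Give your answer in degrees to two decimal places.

θ_B ≈ 40.95°

At the critical angle sin θ_c = n₂/n₁, giving n₂/n₁ = sin 60.19° = 0.8677.
Then tan θ_B = n₂/n₁ = 0.8677, so θ_B = arctan 0.8677 = 40.95°.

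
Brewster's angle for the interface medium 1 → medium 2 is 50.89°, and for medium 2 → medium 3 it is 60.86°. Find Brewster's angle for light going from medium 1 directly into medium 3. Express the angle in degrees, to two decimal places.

θ_B ≈ 65.62°

tan θ_B(1→2) = n₂/n₁ = tan 50.89° = 1.2301.
tan θ_B(2→3) = n₃/n₂ = tan 60.86° = 1.7937.
Multiplying, n₃/n₁ = 1.2301 × 1.7937 = 2.2064, and θ_B(1→3) = arctan 2.2064 = 65.62°.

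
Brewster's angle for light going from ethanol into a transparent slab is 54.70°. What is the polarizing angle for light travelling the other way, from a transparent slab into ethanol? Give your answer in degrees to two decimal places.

θ_B' ≈ 35.30°

tan θ_B' = n₁/n₂ = 1/tan θ_B, so θ_B' = 90° − θ_B.
θ_B' = 90° − 54.70° = 35.30°.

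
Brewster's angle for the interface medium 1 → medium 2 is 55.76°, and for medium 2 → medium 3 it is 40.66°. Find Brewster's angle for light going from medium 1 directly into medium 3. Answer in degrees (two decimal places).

θ_B ≈ 51.61°

Each Brewster angle gives a ratio: n₂/n₁ = tan 55.76° = 1.4692, n₃/n₂ = tan 40.66° = 0.8589.
Multiplying, n₃/n₁ = 1.4692 × 0.8589 = 1.2620, and θ_B(1→3) = arctan 1.2620 = 51.61°.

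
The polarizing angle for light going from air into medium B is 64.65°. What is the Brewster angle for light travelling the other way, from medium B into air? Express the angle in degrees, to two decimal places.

The two Brewster angles are complementary: θ_B' = 90° − θ_B = 90° − 64.65° = 25.35°.

θ_B' ≈ 25.35°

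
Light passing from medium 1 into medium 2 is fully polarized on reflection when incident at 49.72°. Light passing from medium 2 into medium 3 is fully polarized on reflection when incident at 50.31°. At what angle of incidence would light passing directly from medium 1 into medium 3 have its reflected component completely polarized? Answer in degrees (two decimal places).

tan θ_B(1→2) = n₂/n₁ = tan 49.72° = 1.1800.
tan θ_B(2→3) = n₃/n₂ = tan 50.31° = 1.2049.
So n₃/n₁ = (n₂/n₁)(n₃/n₂) = 1.1800 × 1.2049 = 1.4218.
θ_B(1→3) = arctan(1.4218) = 54.88°.

θ_B ≈ 54.88°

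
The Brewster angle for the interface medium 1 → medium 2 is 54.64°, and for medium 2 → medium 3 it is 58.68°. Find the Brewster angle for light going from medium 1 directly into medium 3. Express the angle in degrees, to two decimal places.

tan θ_B(1→2) = n₂/n₁ = tan 54.64° = 1.4092.
tan θ_B(2→3) = n₃/n₂ = tan 58.68° = 1.6434.
Multiplying, n₃/n₁ = 1.4092 × 1.6434 = 2.3159, and θ_B(1→3) = arctan 2.3159 = 66.65°.

θ_B ≈ 66.65°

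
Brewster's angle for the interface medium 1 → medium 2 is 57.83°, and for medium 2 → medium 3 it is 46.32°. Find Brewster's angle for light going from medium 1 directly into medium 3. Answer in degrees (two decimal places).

tan θ_B(1→2) = n₂/n₁ = tan 57.83° = 1.5898.
tan θ_B(2→3) = n₃/n₂ = tan 46.32° = 1.0472.
n₃/n₁ = 1.6648. Then tan θ_B(1→3) = n₃/n₁, so θ_B(1→3) = arctan(1.6648) = 59.01°.

θ_B ≈ 59.01°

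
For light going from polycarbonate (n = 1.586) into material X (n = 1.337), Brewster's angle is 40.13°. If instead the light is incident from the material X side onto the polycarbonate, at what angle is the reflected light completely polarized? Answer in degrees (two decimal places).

The two Brewster angles are complementary: θ_B' = 90° − θ_B = 90° − 40.13° = 49.87°.

θ_B' ≈ 49.87°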